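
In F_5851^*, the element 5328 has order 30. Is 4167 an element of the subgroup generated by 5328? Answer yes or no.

4167 ∈ ⟨5328⟩ iff 4167^30 ≡ 1 (mod 5851), since |⟨5328⟩| = 30.
4167^30 mod 5851 = 5608.
Since 5608 ≠ 1, 4167 does not lie in the subgroup.

no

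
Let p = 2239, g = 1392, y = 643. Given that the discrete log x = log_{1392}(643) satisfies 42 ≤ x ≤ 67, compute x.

61

Compute 1392^42 mod 2239 = 1354, then multiply by 1392 repeatedly:
  1392^42=1354  1392^43=1769  1392^44=1787  1392^45=2214  1392^46=1024
  1392^47=1404  1392^48=1960  1392^49=1218  1392^50=533  1392^51=827
  1392^52=338  1392^53=306  1392^54=542  1392^55=2160  1392^56=1982
  1392^57=496  1392^58=820  1392^59=1789  1392^60=520  1392^61=643
Found 643 at exponent 61.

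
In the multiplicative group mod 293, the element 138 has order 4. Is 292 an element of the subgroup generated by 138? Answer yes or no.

⟨138⟩ has order 4; its elements mod 293 are {1, 138, 155, 292}.
292 is in this set.

yes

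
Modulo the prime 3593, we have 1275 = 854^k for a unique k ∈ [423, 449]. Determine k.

436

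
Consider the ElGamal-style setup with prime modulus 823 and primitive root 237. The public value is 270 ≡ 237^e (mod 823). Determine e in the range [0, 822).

802

Baby-step giant-step with m = ceil(sqrt(822)) = 29.
Baby table (237^j mod 823 for j=0..28):
  0:1  1:237  2:205  3:28  4:52  5:802  6:784  7:633
  8:235  9:554  10:441  11:819  12:698  13:3  14:711  15:615
  16:84  17:156  18:760  19:706  20:253  21:705  22:16  23:500
  24:811  25:448  26:9  27:487  28:199
Giant step factor: 237^(-29) ≡ 565 (mod 823).
Scan 270·565^i mod 823 for i = 0, 1, …:
  i=0: 270   i=1: 295   i=2: 429   i=3: 423
  i=4: 325   i=5: 96   i=6: 745   i=7: 372
  i=8: 315   i=9: 207     …   i=26: 144
  i=27: 706
Match at i=27, j=19: e = 27·29 + 19 = 802.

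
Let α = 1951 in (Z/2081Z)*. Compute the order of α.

260

The order of 1951 must divide p − 1 = 2080 = 2^5 · 5 · 13.
Divisors: 1, 2, 4, 5, 8, 10, 13, 16, 20, 26, 32, 40, 52, 65, 80, 104, 130, 160, 208, 260, 416, 520, 1040, 2080.
Check each in increasing order: 1951^1 ≡ 1951;  1951^2 ≡ 252;  1951^4 ≡ 1074;  1951^5 ≡ 1888;  1951^8 ≡ 602;  1951^10 ≡ 1872;  1951^13 ≡ 350;  1951^16 ≡ 310;  1951^20 ≡ 2061;  1951^26 ≡ 1802;  1951^32 ≡ 374;  1951^40 ≡ 400;  1951^52 ≡ 844;  1951^65 ≡ 1979;  1951^80 ≡ 1844;  1951^104 ≡ 634;  1951^130 ≡ 2080;  1951^160 ≡ 2063;  1951^208 ≡ 323;  1951^260 ≡ 1.
Smallest exponent giving 1 is 260.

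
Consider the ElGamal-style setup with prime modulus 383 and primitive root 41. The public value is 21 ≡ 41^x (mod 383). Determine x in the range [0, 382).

Baby-step giant-step with m = ceil(sqrt(382)) = 20.
Baby table (41^j mod 383 for j=0..19):
  0:1  1:41  2:149  3:364  4:370  5:233  6:361  7:247
  8:169  9:35  10:286  11:236  12:101  13:311  14:112  15:379
  16:219  17:170  18:76  19:52
Giant step factor: 41^(-20) ≡ 353 (mod 383).
Scan 21·353^i mod 383 for i = 0, 1, …:
  i=0: 21   i=1: 136   i=2: 133   i=3: 223
  i=4: 204   i=5: 8   i=6: 143   i=7: 306
  i=8: 12   i=9: 23   i=10: 76
Match at i=10, j=18: x = 10·20 + 18 = 218.

218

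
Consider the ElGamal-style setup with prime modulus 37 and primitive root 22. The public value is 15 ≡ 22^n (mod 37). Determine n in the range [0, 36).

19

Successive powers of 22 modulo 37:
  22^0=1  22^1=22  22^2=3  22^3=29  22^4=9  22^5=13
  22^6=27  22^7=2  22^8=7  22^9=6  22^10=21  22^11=18
  22^12=26  22^13=17  22^14=4  22^15=14  22^16=12  22^17=5
  22^18=36  22^19=15
So 22^19 ≡ 15 (mod 37), giving n = 19.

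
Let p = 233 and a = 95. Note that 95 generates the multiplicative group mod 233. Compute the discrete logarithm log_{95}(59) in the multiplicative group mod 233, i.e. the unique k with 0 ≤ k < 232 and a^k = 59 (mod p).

45

Baby-step giant-step with m = ceil(sqrt(232)) = 16.
Baby table (95^j mod 233 for j=0..15):
  0:1  1:95  2:171  3:168  4:116  5:69  6:31  7:149
  8:175  9:82  10:101  11:42  12:29  13:192  14:66  15:212
Giant step factor: 95^(-16) ≡ 16 (mod 233).
Scan 59·16^i mod 233 for i = 0, 1, …:
  i=0: 59   i=1: 12   i=2: 192
Match at i=2, j=13: k = 2·16 + 13 = 45.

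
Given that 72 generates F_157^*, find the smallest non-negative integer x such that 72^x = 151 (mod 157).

Baby-step giant-step with m = ceil(sqrt(156)) = 13.
Baby table (72^j mod 157 for j=0..12):
  0:1  1:72  2:3  3:59  4:9  5:20  6:27  7:60
  8:81  9:23  10:86  11:69  12:101
Giant step factor: 72^(-13) ≡ 22 (mod 157).
Scan 151·22^i mod 157 for i = 0, 1, …:
  i=0: 151   i=1: 25   i=2: 79   i=3: 11
  i=4: 85   i=5: 143   i=6: 6   i=7: 132
  i=8: 78   i=9: 146   i=10: 72
Match at i=10, j=1: x = 10·13 + 1 = 131.

131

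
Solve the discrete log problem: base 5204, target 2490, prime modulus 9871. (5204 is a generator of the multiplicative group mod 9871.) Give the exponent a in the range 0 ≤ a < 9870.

6936

Baby-step giant-step with m = ceil(sqrt(9870)) = 100.
Baby table (5204^j mod 9871 for j=0..99):
  0:1  1:5204  2:5463  3:972  4:4336  5:9309  6:7039  7:9546
  8:6512  9:1305  10:9843  11:2353  12:4972  13:2397  14:6915  15:5865
  16:328  17:9100  18:5213  19:2944  20:784  21:3213  22:8849  23:1981
  24:3800  25:3587  26:687  27:1846  28:2101  29:6407  30:7661  31:8746
  32:8874  33:3758  34:2181  35:8145  36:506  37:7538  38:398  39:8153
  40:2654  41:1887  42:8174  43:3357  44:8029  45:8844  46:5574  47:6098
  48:8598  49:8620  50:4656  51:6390  52:8032  53:4714  54:2221  55:9014
  56:1864  57:6934  58:6031  59:5415  60:7826  61:8629  62:2137  63:6202
  64:6909  65:4254  66:7034  67:3268  68:8810  69:6316  70:7905  71:5163
  72:9261  73:4022  74:3968  75:9211  76:468  77:7206  78:95  79:830
  80:5693  81:3501  82:7209  83:5836  84:7348  85:8609  86:6638  87:5523
  88:7211  89:6373  90:8403  91:682  92:5439  93:4399  94:1547  95:5723
  96:1685  97:3292  98:5383  99:9105
Giant step factor: 5204^(-100) ≡ 5295 (mod 9871).
Scan 2490·5295^i mod 9871 for i = 0, 1, …:
  i=0: 2490   i=1: 6765   i=2: 8687   i=3: 8676
  i=4: 9657   i=5: 2035   i=6: 6064   i=7: 8388
  i=8: 4831   i=9: 4384     …   i=68: 427
  i=69: 506
Match at i=69, j=36: a = 69·100 + 36 = 6936.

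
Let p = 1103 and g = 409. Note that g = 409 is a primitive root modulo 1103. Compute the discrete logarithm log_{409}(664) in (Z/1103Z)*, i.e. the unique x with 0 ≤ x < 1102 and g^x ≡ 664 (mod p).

844

Baby-step giant-step with m = ceil(sqrt(1102)) = 34.
Baby table (409^j mod 1103 for j=0..33):
  0:1  1:409  2:728  3:1045  4:544  5:793  6:55  7:435
  8:332  9:119  10:139  11:598  12:819  13:762  14:612  15:1030
  16:1027  17:903  18:925  19:1099  20:570  21:397  22:232  23:30
  24:137  25:883  26:466  27:878  28:627  29:547  30:917  31:33
  32:261  33:861
Giant step factor: 409^(-34) ≡ 34 (mod 1103).
Scan 664·34^i mod 1103 for i = 0, 1, …:
  i=0: 664   i=1: 516   i=2: 999   i=3: 876
  i=4: 3   i=5: 102   i=6: 159   i=7: 994
  i=8: 706   i=9: 841     …   i=23: 1089
  i=24: 627
Match at i=24, j=28: x = 24·34 + 28 = 844.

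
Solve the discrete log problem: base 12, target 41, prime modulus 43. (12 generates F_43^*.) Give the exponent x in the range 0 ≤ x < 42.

Baby-step giant-step with m = ceil(sqrt(42)) = 7.
Baby table (12^j mod 43 for j=0..6):
  0:1  1:12  2:15  3:8  4:10  5:34  6:21
Giant step factor: 12^(-7) ≡ 7 (mod 43).
Scan 41·7^i mod 43 for i = 0, 1, …:
  i=0: 41   i=1: 29   i=2: 31   i=3: 2
  i=4: 14   i=5: 12
Match at i=5, j=1: x = 5·7 + 1 = 36.

36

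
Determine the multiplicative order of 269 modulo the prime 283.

141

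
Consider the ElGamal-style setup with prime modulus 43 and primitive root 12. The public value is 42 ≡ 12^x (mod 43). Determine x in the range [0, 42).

Successive powers of 12 modulo 43:
  12^0=1  12^1=12  12^2=15  12^3=8  12^4=10  12^5=34
  12^6=21  12^7=37  12^8=14  12^9=39  12^10=38  12^11=26
  12^12=11  12^13=3  12^14=36  12^15=2  12^16=24  12^17=30
  12^18=16  12^19=20  12^20=25  12^21=42
So 12^21 ≡ 42 (mod 43), giving x = 21.

21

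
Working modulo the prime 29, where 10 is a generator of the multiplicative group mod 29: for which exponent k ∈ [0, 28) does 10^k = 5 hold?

Successive powers of 10 modulo 29:
  10^0=1  10^1=10  10^2=13  10^3=14  10^4=24  10^5=8
  10^6=22  10^7=17  10^8=25  10^9=18  10^10=6  10^11=2
  10^12=20  10^13=26  10^14=28  10^15=19  10^16=16  10^17=15
  10^18=5
So 10^18 ≡ 5 (mod 29), giving k = 18.

18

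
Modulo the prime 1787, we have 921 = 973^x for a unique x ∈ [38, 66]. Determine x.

Compute 973^38 mod 1787 = 333, then multiply by 973 repeatedly:
  973^38=333  973^39=562  973^40=4  973^41=318  973^42=263
  973^43=358  973^44=1656  973^45=1201  973^46=1662  973^47=1678
  973^48=1163  973^49=428  973^50=73  973^51=1336  973^52=779
  973^53=279  973^54=1630  973^55=921
Found 921 at exponent 55.

55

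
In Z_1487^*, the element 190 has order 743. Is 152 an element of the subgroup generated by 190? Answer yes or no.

152 ∈ ⟨190⟩ iff 152^743 ≡ 1 (mod 1487), since |⟨190⟩| = 743.
152^743 mod 1487 = 1486.
Since 1486 ≠ 1, 152 does not lie in the subgroup.

no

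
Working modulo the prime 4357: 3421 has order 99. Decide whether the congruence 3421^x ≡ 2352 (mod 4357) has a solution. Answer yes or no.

yes

2352 ∈ ⟨3421⟩ iff 2352^99 ≡ 1 (mod 4357), since |⟨3421⟩| = 99.
2352^99 mod 4357 = 1.
Since 1 = 1, 2352 lies in the subgroup.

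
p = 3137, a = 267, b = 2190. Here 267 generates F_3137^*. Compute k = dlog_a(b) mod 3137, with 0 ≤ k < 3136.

Baby-step giant-step with m = ceil(sqrt(3136)) = 56.
Baby table (267^j mod 3137 for j=0..55):
  0:1  1:267  2:2275  3:1984  4:2712  5:2594  6:2458  7:653
  8:1816  9:1774  10:3108  11:1668  12:3039  13:2067  14:2914  15:62
  16:869  17:3022  18:665  19:1883  20:841  21:1820  22:2842  23:2797
  24:193  25:1339  26:3032  27:198  28:2674  29:1859  30:707  31:549
  32:2281  33:449  34:677  35:1950  36:3045  37:532  38:879  39:2555
  40:1456  41:2901  42:2865  43:2664  44:2326  45:3053  46:2668  47:257
  48:2742  49:1193  50:1694  51:570  52:1614  53:1169  54:1560  55:2436
Giant step factor: 267^(-56) ≡ 2139 (mod 3137).
Scan 2190·2139^i mod 3137 for i = 0, 1, …:
  i=0: 2190   i=1: 869
Match at i=1, j=16: k = 1·56 + 16 = 72.

72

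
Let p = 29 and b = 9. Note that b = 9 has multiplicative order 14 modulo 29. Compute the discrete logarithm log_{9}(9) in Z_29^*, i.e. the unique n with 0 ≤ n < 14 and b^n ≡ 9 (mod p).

Successive powers of 9 modulo 29:
  9^0=1  9^1=9
So 9^1 ≡ 9 (mod 29), giving n = 1.

1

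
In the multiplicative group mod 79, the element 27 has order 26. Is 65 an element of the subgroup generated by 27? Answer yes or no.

yes

65 ∈ ⟨27⟩ iff 65^26 ≡ 1 (mod 79), since |⟨27⟩| = 26.
65^26 mod 79 = 1.
Since 1 = 1, 65 lies in the subgroup.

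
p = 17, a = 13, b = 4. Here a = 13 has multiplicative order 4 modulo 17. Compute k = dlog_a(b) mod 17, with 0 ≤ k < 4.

3

Successive powers of 13 modulo 17:
  13^0=1  13^1=13  13^2=16  13^3=4
So 13^3 ≡ 4 (mod 17), giving k = 3.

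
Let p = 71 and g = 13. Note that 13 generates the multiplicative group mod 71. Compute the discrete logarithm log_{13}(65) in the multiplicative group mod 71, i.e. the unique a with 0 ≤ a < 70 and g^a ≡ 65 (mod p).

43

Baby-step giant-step with m = ceil(sqrt(70)) = 9.
Baby table (13^j mod 71 for j=0..8):
  0:1  1:13  2:27  3:67  4:19  5:34  6:16  7:66
  8:6
Giant step factor: 13^(-9) ≡ 61 (mod 71).
Scan 65·61^i mod 71 for i = 0, 1, …:
  i=0: 65   i=1: 60   i=2: 39   i=3: 36
  i=4: 66
Match at i=4, j=7: a = 4·9 + 7 = 43.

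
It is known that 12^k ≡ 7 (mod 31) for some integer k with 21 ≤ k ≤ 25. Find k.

22

Compute 12^21 mod 31 = 29, then multiply by 12 repeatedly:
  12^21=29  12^22=7
Found 7 at exponent 22.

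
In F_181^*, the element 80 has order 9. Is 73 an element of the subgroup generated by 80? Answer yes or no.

73 ∈ ⟨80⟩ iff 73^9 ≡ 1 (mod 181), since |⟨80⟩| = 9.
73^9 mod 181 = 1.
Since 1 = 1, 73 lies in the subgroup.

yes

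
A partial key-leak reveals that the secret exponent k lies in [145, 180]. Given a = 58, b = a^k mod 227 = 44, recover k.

Compute 58^145 mod 227 = 201, then multiply by 58 repeatedly:
  58^145=201  58^146=81  58^147=158  58^148=84  58^149=105
  58^150=188  58^151=8  58^152=10  58^153=126  58^154=44
Found 44 at exponent 154.

154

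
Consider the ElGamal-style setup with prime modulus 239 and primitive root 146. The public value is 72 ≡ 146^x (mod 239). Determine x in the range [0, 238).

64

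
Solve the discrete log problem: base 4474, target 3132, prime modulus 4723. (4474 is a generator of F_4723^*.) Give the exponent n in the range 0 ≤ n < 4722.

Baby-step giant-step with m = ceil(sqrt(4722)) = 69.
Baby table (4474^j mod 4723 for j=0..68):
  0:1  1:4474  2:602  3:1238  4:3456  5:3765  6:2392  7:4213
  8:4192  9:4698  10:1502  11:3842  12:2111  13:3337  14:335  15:1599
  16:3304  17:3829  18:625  19:234  20:3133  21:3901  22:1589  23:1071
  24:2532  25:2414  26:3458  27:3267  28:3596  29:1966  30:1658  31:2782
  32:1563  33:2822  34:1049  35:3287  36:3339  37:4560  38:2803  39:1057
  40:1295  41:3432  42:295  43:2113  44:2839  45:1539  46:4075  47:770
  48:1913  49:686  50:3937  51:2071  52:3851  53:4593  54:4032  55:2031
  56:4365  57:4128  58:1742  59:758  60:178  61:2908  62:3250  63:3106
  64:1178  65:4227  66:706  67:3680  68:4665
Giant step factor: 4474^(-69) ≡ 4550 (mod 4723).
Scan 3132·4550^i mod 4723 for i = 0, 1, …:
  i=0: 3132   i=1: 1309   i=2: 247   i=3: 4499
  i=4: 968   i=5: 2564   i=6: 390   i=7: 3375
  i=8: 1777   i=9: 4297     …   i=31: 2011
  i=32: 1599
Match at i=32, j=15: n = 32·69 + 15 = 2223.

2223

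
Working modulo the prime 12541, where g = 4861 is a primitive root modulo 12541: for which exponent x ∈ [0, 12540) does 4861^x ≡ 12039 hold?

Baby-step giant-step with m = ceil(sqrt(12540)) = 112.
Baby table (4861^j mod 12541 for j=0..111):
  0:1  1:4861  2:2077  3:792  4:12366  5:2113  6:214  7:11892
  8:5543  9:6455  10:173  11:706  12:8173  13:11606  14:7348  15:1860
  16:11940  17:592  18:5823  19:566  20:4847  21:9269  22:9337  23:1278
  24:4563  25:8255  26:8896  27:2088  28:4099  29:10131  30:10825  31:10830
  32:10053  33:7897  34:11857  35:10982  36:9006  37:10076  38:6831  39:9464
  40:4116  41:4981  42:8511  43:11753  44:7078  45:6195  46:2954  47:12490
  48:2909  49:6942  50:9772  51:8925  52:5106  53:1627  54:8017  55:5750
  56:9402  57:3718  58:1617  59:9571  60:10062  61:1482  62:5468  63:5569
  64:7431  65:4011  66:8757  67:3623  68:3839  69:371  70:10068  71:5566
  72:5389  73:10321  74:6381  75:4148  76:10041  77:12270  78:12015  79:1478
  80:11106  81:9802  82:4263  83:4711  84:305  85:2767  86:6435  87:3281
  88:9330  89:4874  90:2565  91:2711  92:10121  93:12379  94:2601  95:2133
  96:9647  97:3268  98:8842  99:2955  100:4810  101:4986  102:7734  103:9597
  104:11038  105:5320  106:978  107:1019  108:12205  109:9575  110:4424  111:9790
Giant step factor: 4861^(-112) ≡ 8305 (mod 12541).
Scan 12039·8305^i mod 12541 for i = 0, 1, …:
  i=0: 12039   i=1: 7043   i=2: 891   i=3: 565
  i=4: 1991   i=5: 6217   i=6: 888   i=7: 732
  i=8: 9416   i=9: 6745     …   i=100: 1305
  i=101: 2601
Match at i=101, j=94: x = 101·112 + 94 = 11406.

11406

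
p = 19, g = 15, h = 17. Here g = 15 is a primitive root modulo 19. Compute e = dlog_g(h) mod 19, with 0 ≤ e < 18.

14

Successive powers of 15 modulo 19:
  15^0=1  15^1=15  15^2=16  15^3=12  15^4=9  15^5=2
  15^6=11  15^7=13  15^8=5  15^9=18  15^10=4  15^11=3
  15^12=7  15^13=10  15^14=17
So 15^14 ≡ 17 (mod 19), giving e = 14.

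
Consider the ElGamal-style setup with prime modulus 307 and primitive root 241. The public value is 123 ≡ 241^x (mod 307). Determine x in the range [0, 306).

257

Baby-step giant-step with m = ceil(sqrt(306)) = 18.
Baby table (241^j mod 307 for j=0..17):
  0:1  1:241  2:58  3:163  4:294  5:244  6:167  7:30
  8:169  9:205  10:285  11:224  12:259  13:98  14:286  15:158
  16:10  17:261
Giant step factor: 241^(-18) ≡ 9 (mod 307).
Scan 123·9^i mod 307 for i = 0, 1, …:
  i=0: 123   i=1: 186   i=2: 139   i=3: 23
  i=4: 207   i=5: 21   i=6: 189   i=7: 166
  i=8: 266   i=9: 245     …   i=13: 300
  i=14: 244
Match at i=14, j=5: x = 14·18 + 5 = 257.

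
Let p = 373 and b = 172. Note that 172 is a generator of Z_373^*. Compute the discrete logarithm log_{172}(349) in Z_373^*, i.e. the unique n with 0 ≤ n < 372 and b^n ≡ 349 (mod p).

Baby-step giant-step with m = ceil(sqrt(372)) = 20.
Baby table (172^j mod 373 for j=0..19):
  0:1  1:172  2:117  3:355  4:261  5:132  6:324  7:151
  8:235  9:136  10:266  11:246  12:163  13:61  14:48  15:50
  16:21  17:255  18:219  19:368
Giant step factor: 172^(-20) ≡ 337 (mod 373).
Scan 349·337^i mod 373 for i = 0, 1, …:
  i=0: 349   i=1: 118   i=2: 228   i=3: 371
  i=4: 72   i=5: 19   i=6: 62   i=7: 6
  i=8: 157   i=9: 316   i=10: 187   i=11: 355
Match at i=11, j=3: n = 11·20 + 3 = 223.

223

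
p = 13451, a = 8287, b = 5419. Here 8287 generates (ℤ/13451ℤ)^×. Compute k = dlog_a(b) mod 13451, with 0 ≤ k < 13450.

Baby-step giant-step with m = ceil(sqrt(13450)) = 116.
Baby table (8287^j mod 13451 for j=0..115):
  0:1  1:8287  2:7014  3:3247  4:5889  5:1915  6:10876  7:7712
  8:3643  9:5497  10:8553  11:5392  12:12733  13:8727  14:8073  15:9128
  16:8763  17:10483  18:6063  19:4596  20:7271  21:7748  22:6053  23:2432
  24:4386  25:2180  26:967  27:10184  28:3234  29:5766  30:4890  31:9018
  32:11861  33:5650  34:12070  35:2454  36:11837  37:8527  38:5146  39:5232
  40:5011  41:2920  42:13142  43:8458  44:11736  45:5502  46:9635  47:109
  48:2066  49:11270  50:4197  51:9704  52:6970  53:1796  54:6646  55:7008
  56:7329  57:4158  58:9335  59:2444  60:9673  61:5642  62:13029  63:146
  64:12763  65:1768  66:3277  67:12381  68:10570  69:678  70:9519  71:7289
  72:8953  73:11246  74:7074  75:2780  76:9748  77:8421  78:1039  79:1553
  80:10555  81:10883  82:11917  83:12388  84:1324  85:9423  86:5346  87:8159
  88:8907  89:6672  90:7254  91:1379  92:7874  93:1037  94:11881  95:9978
  96:4389  97:139  98:8558  99:6474  100:7450  101:11511  102:10616  103:5252
  104:9339  105:8690  106:10827  107:5179  108:9683  109:7806  110:2463  111:5714
  112:4398  113:7467  114:4429  115:8795
Giant step factor: 8287^(-116) ≡ 6854 (mod 13451).
Scan 5419·6854^i mod 13451 for i = 0, 1, …:
  i=0: 5419   i=1: 3615   i=2: 468   i=3: 6334
  i=4: 6859   i=5: 341   i=6: 10191   i=7: 11522
  i=8: 967
Match at i=8, j=26: k = 8·116 + 26 = 954.

954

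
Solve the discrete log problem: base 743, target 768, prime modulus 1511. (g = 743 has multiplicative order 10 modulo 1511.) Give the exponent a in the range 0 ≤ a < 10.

Successive powers of 743 modulo 1511:
  743^0=1  743^1=743  743^2=534  743^3=880  743^4=1088  743^5=1510
  743^6=768
So 743^6 ≡ 768 (mod 1511), giving a = 6.

6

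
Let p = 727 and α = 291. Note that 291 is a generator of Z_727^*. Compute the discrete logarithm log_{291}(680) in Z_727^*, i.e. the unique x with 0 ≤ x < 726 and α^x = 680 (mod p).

Baby-step giant-step with m = ceil(sqrt(726)) = 27.
Baby table (291^j mod 727 for j=0..26):
  0:1  1:291  2:349  3:506  4:392  5:660  6:132  7:608
  8:267  9:635  10:127  11:607  12:703  13:286  14:348  15:215
  16:43  17:154  18:467  19:675  20:135  21:27  22:587  23:699
  24:576  25:406  26:372
Giant step factor: 291^(-27) ≡ 471 (mod 727).
Scan 680·471^i mod 727 for i = 0, 1, …:
  i=0: 680   i=1: 400   i=2: 107   i=3: 234
  i=4: 437   i=5: 86   i=6: 521   i=7: 392
Match at i=7, j=4: x = 7·27 + 4 = 193.

193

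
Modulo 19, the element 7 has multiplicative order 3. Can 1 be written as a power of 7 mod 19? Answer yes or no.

⟨7⟩ has order 3; its elements mod 19 are {1, 7, 11}.
1 is in this set.

yes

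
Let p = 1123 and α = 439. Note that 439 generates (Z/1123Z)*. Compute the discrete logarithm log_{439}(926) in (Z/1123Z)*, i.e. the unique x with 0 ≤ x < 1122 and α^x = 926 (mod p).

325

Baby-step giant-step with m = ceil(sqrt(1122)) = 34.
Baby table (439^j mod 1123 for j=0..33):
  0:1  1:439  2:688  3:1068  4:561  5:342  6:779  7:589
  8:281  9:952  10:172  11:267  12:421  13:647  14:1037  15:428
  16:351  17:238  18:43  19:909  20:386  21:1004  22:540  23:107
  24:930  25:621  26:853  27:508  28:658  29:251  30:135  31:869
  32:794  33:436
Giant step factor: 439^(-34) ≡ 366 (mod 1123).
Scan 926·366^i mod 1123 for i = 0, 1, …:
  i=0: 926   i=1: 893   i=2: 45   i=3: 748
  i=4: 879   i=5: 536   i=6: 774   i=7: 288
  i=8: 969   i=9: 909
Match at i=9, j=19: x = 9·34 + 19 = 325.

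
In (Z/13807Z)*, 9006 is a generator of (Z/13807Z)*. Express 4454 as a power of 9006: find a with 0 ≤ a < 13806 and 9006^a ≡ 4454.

Baby-step giant-step with m = ceil(sqrt(13806)) = 118.
Baby table (9006^j mod 13807 for j=0..117):
  0:1  1:9006  2:5718  3:10005  4:548  5:6189  6:13082  7:1361
  8:10357  9:8857  10:3103  11:250  12:959  13:7379  14:2183  15:12737
  16:866  17:12048  18:8882  19:7341  20:5130  21:2558  22:7272  23:5031
  24:8419  25:7277  26:8640  27:9395  28:2074  29:11380  30:12726  31:12256
  32:4378  33:9283  34:1313  35:6086  36:10533  37:6108  38:1560  39:7641
  40:758  41:5890  42:12653  43:3747  44:1174  45:10689  46:2730  47:9920
  48:8230  49:3404  50:4884  51:10009  52:8958  53:1447  54:11681  55:3553
  56:7499  57:5957  58:8547  59:257  60:8773  61:5984  62:3183  63:2766
  64:2768  65:6973  66:4602  67:10805  68:11901  69:10472  70:9022  71:11744
  72:4844  73:8751  74:1150  75:1650  76:3568  77:4519  78:8885  79:6745
  80:8477  81:4959  82:8916  83:9791  84:6244  85:11360  86:12097  87:8352
  88:11383  89:12130  90:1796  91:6779  92:10927  93:6073  94:3911  95:809
  96:9565  97:517  98:3143  99:1508  100:8767  101:7176  102:10296  103:11771
  104:13287  105:11260  106:8952  107:2639  108:4987  109:12558  110:4211  111:10244
  112:12897  113:5898  114:1859  115:8070  116:12179  117:1266
Giant step factor: 9006^(-118) ≡ 5840 (mod 13807).
Scan 4454·5840^i mod 13807 for i = 0, 1, …:
  i=0: 4454   i=1: 12779   i=2: 2525   i=3: 124
  i=4: 6196   i=5: 10300   i=6: 8708   i=7: 3539
  i=8: 12488   i=9: 1346     …   i=73: 10375
  i=74: 4884
Match at i=74, j=50: a = 74·118 + 50 = 8782.

8782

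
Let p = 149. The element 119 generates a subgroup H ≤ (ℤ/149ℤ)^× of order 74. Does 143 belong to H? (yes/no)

yes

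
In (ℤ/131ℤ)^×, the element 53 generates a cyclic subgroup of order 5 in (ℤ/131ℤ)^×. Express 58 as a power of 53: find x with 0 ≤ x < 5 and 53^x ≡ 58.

2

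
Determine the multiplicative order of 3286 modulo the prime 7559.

7558

The order of 3286 must divide p − 1 = 7558 = 2 · 3779.
Divisors: 1, 2, 3779, 7558.
Check each in increasing order: 3286^1 ≡ 3286;  3286^2 ≡ 3544;  3286^3779 ≡ 7558;  3286^7558 ≡ 1.
Smallest exponent giving 1 is 7558.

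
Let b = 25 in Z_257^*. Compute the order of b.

The order of 25 must divide p − 1 = 256 = 2^8.
Divisors: 1, 2, 4, 8, 16, 32, 64, 128, 256.
Check each in increasing order: 25^1 ≡ 25;  25^2 ≡ 111;  25^4 ≡ 242;  25^8 ≡ 225;  25^16 ≡ 253;  25^32 ≡ 16;  25^64 ≡ 256;  25^128 ≡ 1.
Smallest exponent giving 1 is 128.

128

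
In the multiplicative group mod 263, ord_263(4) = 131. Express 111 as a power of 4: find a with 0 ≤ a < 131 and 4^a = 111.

Baby-step giant-step with m = ceil(sqrt(131)) = 12.
Baby table (4^j mod 263 for j=0..11):
  0:1  1:4  2:16  3:64  4:256  5:235  6:151  7:78
  8:49  9:196  10:258  11:243
Giant step factor: 4^(-12) ≡ 23 (mod 263).
Scan 111·23^i mod 263 for i = 0, 1, …:
  i=0: 111   i=1: 186   i=2: 70   i=3: 32
  i=4: 210   i=5: 96   i=6: 104   i=7: 25
  i=8: 49
Match at i=8, j=8: a = 8·12 + 8 = 104.

104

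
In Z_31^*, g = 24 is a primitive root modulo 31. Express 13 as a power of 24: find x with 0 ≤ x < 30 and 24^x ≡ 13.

17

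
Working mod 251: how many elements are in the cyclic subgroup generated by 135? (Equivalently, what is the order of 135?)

The order of 135 must divide p − 1 = 250 = 2 · 5^3.
Divisors: 1, 2, 5, 10, 25, 50, 125, 250.
Check each in increasing order: 135^1 ≡ 135;  135^2 ≡ 153;  135^5 ≡ 125;  135^10 ≡ 63;  135^25 ≡ 149;  135^50 ≡ 113;  135^125 ≡ 1.
Smallest exponent giving 1 is 125.

125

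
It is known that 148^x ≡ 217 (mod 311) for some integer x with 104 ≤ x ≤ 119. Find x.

119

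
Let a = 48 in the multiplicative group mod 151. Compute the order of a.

150

The order of 48 must divide p − 1 = 150 = 2 · 3 · 5^2.
Divisors: 1, 2, 3, 5, 6, 10, 15, 25, 30, 50, 75, 150.
Check each in increasing order: 48^1 ≡ 48;  48^2 ≡ 39;  48^3 ≡ 60;  48^5 ≡ 75;  48^6 ≡ 127;  48^10 ≡ 38;  48^15 ≡ 132;  48^25 ≡ 33;  48^30 ≡ 59;  48^50 ≡ 32;  48^75 ≡ 150;  48^150 ≡ 1.
Smallest exponent giving 1 is 150.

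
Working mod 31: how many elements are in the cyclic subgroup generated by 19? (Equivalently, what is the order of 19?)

The order of 19 must divide p − 1 = 30 = 2 · 3 · 5.
Divisors: 1, 2, 3, 5, 6, 10, 15, 30.
Check each in increasing order: 19^1 ≡ 19;  19^2 ≡ 20;  19^3 ≡ 8;  19^5 ≡ 5;  19^6 ≡ 2;  19^10 ≡ 25;  19^15 ≡ 1.
Smallest exponent giving 1 is 15.

15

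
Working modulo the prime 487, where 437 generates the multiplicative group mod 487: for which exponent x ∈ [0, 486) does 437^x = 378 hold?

52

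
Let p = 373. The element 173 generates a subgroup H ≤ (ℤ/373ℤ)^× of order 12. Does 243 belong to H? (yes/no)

243 ∈ ⟨173⟩ iff 243^12 ≡ 1 (mod 373), since |⟨173⟩| = 12.
243^12 mod 373 = 217.
Since 217 ≠ 1, 243 does not lie in the subgroup.

no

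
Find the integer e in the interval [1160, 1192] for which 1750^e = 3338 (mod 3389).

Compute 1750^1160 mod 3389 = 3338, then multiply by 1750 repeatedly:
  1750^1160=3338
Found 3338 at exponent 1160.

1160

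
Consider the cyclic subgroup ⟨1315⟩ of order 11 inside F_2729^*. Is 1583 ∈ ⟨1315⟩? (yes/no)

⟨1315⟩ has order 11; its elements mod 2729 are {1, 443, 554, 1119, 1268, 1315, 1768, 2279, 2490, 2541, 2596}.
1583 is not in this set.

no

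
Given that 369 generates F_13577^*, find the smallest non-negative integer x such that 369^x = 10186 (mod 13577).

3143

Baby-step giant-step with m = ceil(sqrt(13576)) = 117.
Baby table (369^j mod 13577 for j=0..116):
  0:1  1:369  2:391  3:8509  4:3534  5:654  6:10517  7:11328
  8:11893  9:3146  10:6829  11:8156  12:9047  13:11978  14:7357  15:12910
  16:11840  17:10743  18:13260  19:5220  20:11823  21:4470  22:6613  23:9914
  24:6053  25:6929  26:4325  27:7416  28:7527  29:7755  30:10425  31:4534
  32:3075  33:7784  34:7549  35:2296  36:5450  37:1654  38:12938  39:8595
  40:8114  41:7126  42:9133  43:2981  44:252  45:11526  46:3493  47:12679
  48:8063  49:1884  50:2769  51:3486  52:10096  53:5326  54:10206  55:5185
  56:12485  57:4362  58:7492  59:8417  60:10317  61:5413  62:1578  63:12048
  64:6033  65:13126  66:10082  67:160  68:4732  69:8252  70:3740  71:8783
  72:9601  73:12749  74:6739  75:2100  76:1011  77:6480  78:1568  79:8358
  80:2123  81:9498  82:1896  83:7197  84:8178  85:3588  86:7003  87:4477
  88:9196  89:12651  90:11308  91:4513  92:8903  93:13150  94:5361  95:9544
  96:5293  97:11606  98:5859  99:3228  100:9933  101:13064  102:781  103:3072
  104:6677  105:6376  106:3923  107:8425  108:13269  109:8541  110:1765  111:13166
  112:11265  113:2223  114:5667  115:265  116:2746
Giant step factor: 369^(-117) ≡ 8826 (mod 13577).
Scan 10186·8826^i mod 13577 for i = 0, 1, …:
  i=0: 10186   i=1: 8319   i=2: 12655   i=3: 8628
  i=4: 10912   i=5: 7651   i=6: 9305   i=7: 12234
  i=8: 12980   i=9: 12331     …   i=25: 13037
  i=26: 13064
Match at i=26, j=101: x = 26·117 + 101 = 3143.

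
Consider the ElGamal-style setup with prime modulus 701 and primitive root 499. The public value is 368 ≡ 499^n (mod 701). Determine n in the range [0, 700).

101

Baby-step giant-step with m = ceil(sqrt(700)) = 27.
Baby table (499^j mod 701 for j=0..26):
  0:1  1:499  2:146  3:651  4:286  5:411  6:397  7:421
  8:480  9:479  10:681  11:535  12:585  13:299  14:589  15:192
  16:472  17:693  18:214  19:234  20:400  21:516  22:217  23:329
  24:137  25:366  26:374
Giant step factor: 499^(-27) ≡ 609 (mod 701).
Scan 368·609^i mod 701 for i = 0, 1, …:
  i=0: 368   i=1: 493   i=2: 209   i=3: 400
Match at i=3, j=20: n = 3·27 + 20 = 101.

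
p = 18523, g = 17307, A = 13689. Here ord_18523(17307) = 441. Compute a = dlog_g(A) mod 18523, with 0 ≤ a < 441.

Baby-step giant-step with m = ceil(sqrt(441)) = 21.
Baby table (17307^j mod 18523 for j=0..20):
  0:1  1:17307  2:15339  3:437  4:5775  5:16340  6:5739  7:4547
  8:9225  9:7338  10:5078  11:11834  12:2227  13:14849  14:3541  15:10003
  16:5963  17:10008  18:18406  19:12611  20:2068
Giant step factor: 17307^(-21) ≡ 16241 (mod 18523).
Scan 13689·16241^i mod 18523 for i = 0, 1, …:
  i=0: 13689   i=1: 10003
Match at i=1, j=15: a = 1·21 + 15 = 36.

36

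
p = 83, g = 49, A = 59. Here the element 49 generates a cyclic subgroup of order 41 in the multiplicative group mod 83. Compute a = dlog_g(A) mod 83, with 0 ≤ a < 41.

38

Baby-step giant-step with m = ceil(sqrt(41)) = 7.
Baby table (49^j mod 83 for j=0..6):
  0:1  1:49  2:77  3:38  4:36  5:21  6:33
Giant step factor: 49^(-7) ≡ 27 (mod 83).
Scan 59·27^i mod 83 for i = 0, 1, …:
  i=0: 59   i=1: 16   i=2: 17   i=3: 44
  i=4: 26   i=5: 38
Match at i=5, j=3: a = 5·7 + 3 = 38.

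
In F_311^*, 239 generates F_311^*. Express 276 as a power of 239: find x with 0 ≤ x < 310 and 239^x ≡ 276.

159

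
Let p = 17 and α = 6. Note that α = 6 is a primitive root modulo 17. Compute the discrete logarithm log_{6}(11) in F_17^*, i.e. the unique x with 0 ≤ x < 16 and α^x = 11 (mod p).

Successive powers of 6 modulo 17:
  6^0=1  6^1=6  6^2=2  6^3=12  6^4=4  6^5=7
  6^6=8  6^7=14  6^8=16  6^9=11
So 6^9 ≡ 11 (mod 17), giving x = 9.

9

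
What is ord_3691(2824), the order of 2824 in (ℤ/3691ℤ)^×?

1845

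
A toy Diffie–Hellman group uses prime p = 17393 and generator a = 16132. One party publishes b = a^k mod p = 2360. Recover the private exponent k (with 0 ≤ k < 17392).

14294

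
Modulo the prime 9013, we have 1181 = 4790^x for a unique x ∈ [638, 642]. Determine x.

Compute 4790^638 mod 9013 = 1181, then multiply by 4790 repeatedly:
  4790^638=1181
Found 1181 at exponent 638.

638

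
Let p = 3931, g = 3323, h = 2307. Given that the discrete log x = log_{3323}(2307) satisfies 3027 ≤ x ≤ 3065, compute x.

3027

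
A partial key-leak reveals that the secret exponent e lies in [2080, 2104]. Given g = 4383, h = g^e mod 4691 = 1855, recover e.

2094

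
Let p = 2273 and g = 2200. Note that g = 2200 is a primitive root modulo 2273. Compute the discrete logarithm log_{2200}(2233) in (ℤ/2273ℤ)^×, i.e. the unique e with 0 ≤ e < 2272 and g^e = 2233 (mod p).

Baby-step giant-step with m = ceil(sqrt(2272)) = 48.
Baby table (2200^j mod 2273 for j=0..47):
  0:1  1:2200  2:783  3:1939  4:1652  5:2146  6:179  7:571
  8:1504  9:1585  10:218  11:2270  12:219  13:2197  14:1002  15:1863
  16:381  17:1736  18:560  19:34  20:2064  21:1619  22:9  23:1616
  24:228  25:1540  26:1230  27:1130  28:1611  29:593  30:2171  31:627
  32:1962  33:2246  34:1971  35:1589  36:2199  37:856  38:1156  39:1986
  40:494  41:306  42:392  43:933  44:81  45:906  46:2052  47:222
Giant step factor: 2200^(-48) ≡ 1672 (mod 2273).
Scan 2233·1672^i mod 2273 for i = 0, 1, …:
  i=0: 2233   i=1: 1310   i=2: 1421   i=3: 627
Match at i=3, j=31: e = 3·48 + 31 = 175.

175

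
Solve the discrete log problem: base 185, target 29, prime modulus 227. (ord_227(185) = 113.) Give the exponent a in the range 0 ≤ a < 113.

72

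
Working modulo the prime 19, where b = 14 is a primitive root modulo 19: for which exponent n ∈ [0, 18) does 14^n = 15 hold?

17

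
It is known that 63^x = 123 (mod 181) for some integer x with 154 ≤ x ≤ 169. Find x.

Compute 63^154 mod 181 = 33, then multiply by 63 repeatedly:
  63^154=33  63^155=88  63^156=114  63^157=123
Found 123 at exponent 157.

157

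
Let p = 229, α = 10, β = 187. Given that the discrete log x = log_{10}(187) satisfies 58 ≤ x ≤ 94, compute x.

Compute 10^58 mod 229 = 154, then multiply by 10 repeatedly:
  10^58=154  10^59=166  10^60=57  10^61=112  10^62=204
  10^63=208  10^64=19  10^65=190  10^66=68  10^67=222
  10^68=159  10^69=216  10^70=99  10^71=74  10^72=53
  10^73=72  10^74=33  10^75=101  10^76=94  10^77=24
  10^78=11  10^79=110  10^80=184  10^81=8  10^82=80
  10^83=113  10^84=214  10^85=79  10^86=103  10^87=114
  10^88=224  10^89=179  10^90=187
Found 187 at exponent 90.

90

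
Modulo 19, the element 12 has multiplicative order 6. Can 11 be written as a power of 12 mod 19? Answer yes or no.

yes

⟨12⟩ has order 6; its elements mod 19 are {1, 7, 8, 11, 12, 18}.
11 is in this set.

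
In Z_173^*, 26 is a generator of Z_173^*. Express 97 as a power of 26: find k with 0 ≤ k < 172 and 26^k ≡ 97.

39

Baby-step giant-step with m = ceil(sqrt(172)) = 14.
Baby table (26^j mod 173 for j=0..13):
  0:1  1:26  2:157  3:103  4:83  5:82  6:56  7:72
  8:142  9:59  10:150  11:94  12:22  13:53
Giant step factor: 26^(-14) ≡ 144 (mod 173).
Scan 97·144^i mod 173 for i = 0, 1, …:
  i=0: 97   i=1: 128   i=2: 94
Match at i=2, j=11: k = 2·14 + 11 = 39.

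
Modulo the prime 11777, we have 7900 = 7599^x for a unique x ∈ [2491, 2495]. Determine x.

2493

Compute 7599^2491 mod 11777 = 275, then multiply by 7599 repeatedly:
  7599^2491=275  7599^2492=5196  7599^2493=7900
Found 7900 at exponent 2493.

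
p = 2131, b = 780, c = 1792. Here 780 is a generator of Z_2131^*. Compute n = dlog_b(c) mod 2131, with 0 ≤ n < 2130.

530

Baby-step giant-step with m = ceil(sqrt(2130)) = 47.
Baby table (780^j mod 2131 for j=0..46):
  0:1  1:780  2:1065  3:1741  4:533  5:195  6:799  7:968
  8:666  9:1647  10:1798  11:242  12:1232  13:2010  14:1515  15:1126
  16:308  17:1568  18:1977  19:1347  20:77  21:392  22:1027  23:1935
  24:552  25:98  26:1855  27:2082  28:138  29:1090  30:2062  31:1586
  32:1100  33:1338  34:1581  35:1462  36:275  37:1400  38:928  39:1431
  40:1667  41:350  42:232  43:1956  44:2015  45:1153  46:58
Giant step factor: 780^(-47) ≡ 414 (mod 2131).
Scan 1792·414^i mod 2131 for i = 0, 1, …:
  i=0: 1792   i=1: 300   i=2: 602   i=3: 2032
  i=4: 1634   i=5: 949   i=6: 782   i=7: 1967
  i=8: 296   i=9: 1077   i=10: 499   i=11: 2010
Match at i=11, j=13: n = 11·47 + 13 = 530.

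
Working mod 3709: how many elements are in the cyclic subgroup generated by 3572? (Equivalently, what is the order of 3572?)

The order of 3572 must divide p − 1 = 3708 = 2^2 · 3^2 · 103.
Divisors: 1, 2, 3, 4, 6, 9, 12, 18, 36, 103, 206, 309, 412, 618, 927, 1236, 1854, 3708.
Check each in increasing order: 3572^1 ≡ 3572;  3572^2 ≡ 224;  3572^3 ≡ 2693;  3572^4 ≡ 1959;  3572^6 ≡ 1154;  3572^9 ≡ 3289;  3572^12 ≡ 185;  3572^18 ≡ 2077;  3572^36 ≡ 362;  3572^103 ≡ 478;  3572^206 ≡ 2235;  3572^309 ≡ 138;  3572^412 ≡ 2911;  3572^618 ≡ 499;  3572^927 ≡ 2100;  3572^1236 ≡ 498;  3572^1854 ≡ 3708;  3572^3708 ≡ 1.
Smallest exponent giving 1 is 3708.

3708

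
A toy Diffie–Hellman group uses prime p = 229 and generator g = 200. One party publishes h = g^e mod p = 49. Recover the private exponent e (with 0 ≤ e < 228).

154

Baby-step giant-step with m = ceil(sqrt(228)) = 16.
Baby table (200^j mod 229 for j=0..15):
  0:1  1:200  2:154  3:114  4:129  5:152  6:172  7:50
  8:153  9:143  10:204  11:38  12:43  13:127  14:210  15:93
Giant step factor: 200^(-16) ≡ 9 (mod 229).
Scan 49·9^i mod 229 for i = 0, 1, …:
  i=0: 49   i=1: 212   i=2: 76   i=3: 226
  i=4: 202   i=5: 215   i=6: 103   i=7: 11
  i=8: 99   i=9: 204
Match at i=9, j=10: e = 9·16 + 10 = 154.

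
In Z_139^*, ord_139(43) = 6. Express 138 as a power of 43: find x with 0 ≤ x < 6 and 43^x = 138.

Successive powers of 43 modulo 139:
  43^0=1  43^1=43  43^2=42  43^3=138
So 43^3 ≡ 138 (mod 139), giving x = 3.

3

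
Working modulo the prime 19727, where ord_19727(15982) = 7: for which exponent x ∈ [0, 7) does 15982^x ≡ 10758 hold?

Successive powers of 15982 modulo 19727:
  15982^0=1  15982^1=15982  15982^2=18855  15982^3=10685  15982^4=10758
So 15982^4 ≡ 10758 (mod 19727), giving x = 4.

4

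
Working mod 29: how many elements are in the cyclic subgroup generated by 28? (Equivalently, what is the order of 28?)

The order of 28 must divide p − 1 = 28 = 2^2 · 7.
Divisors: 1, 2, 4, 7, 14, 28.
Check each in increasing order: 28^1 ≡ 28;  28^2 ≡ 1.
Smallest exponent giving 1 is 2.

2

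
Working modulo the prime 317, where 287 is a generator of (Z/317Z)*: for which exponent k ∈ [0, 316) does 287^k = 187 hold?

29

Successive powers of 287 modulo 317:
  287^0=1  287^1=287  287^2=266  287^3=262  287^4=65  287^5=269
  287^6=172  287^7=229  287^8=104  287^9=50  287^10=85  287^11=303
  287^12=103  287^13=80  287^14=136  287^15=41  287^16=38  287^17=128
  287^18=281  287^19=129  287^20=251  287^21=78  287^22=196  287^23=143
  287^24=148  287^25=315  287^26=60  287^27=102  287^28=110  287^29=187
So 287^29 ≡ 187 (mod 317), giving k = 29.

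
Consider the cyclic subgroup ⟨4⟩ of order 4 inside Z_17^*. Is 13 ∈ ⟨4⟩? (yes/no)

yes

⟨4⟩ has order 4; its elements mod 17 are {1, 4, 13, 16}.
13 is in this set.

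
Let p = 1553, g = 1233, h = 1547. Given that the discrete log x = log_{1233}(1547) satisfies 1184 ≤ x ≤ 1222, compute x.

1217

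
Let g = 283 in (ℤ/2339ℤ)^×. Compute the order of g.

1169

The order of 283 must divide p − 1 = 2338 = 2 · 7 · 167.
Divisors: 1, 2, 7, 14, 167, 334, 1169, 2338.
Check each in increasing order: 283^1 ≡ 283;  283^2 ≡ 563;  283^7 ≡ 1370;  283^14 ≡ 1022;  283^167 ≡ 1143;  283^334 ≡ 1287;  283^1169 ≡ 1.
Smallest exponent giving 1 is 1169.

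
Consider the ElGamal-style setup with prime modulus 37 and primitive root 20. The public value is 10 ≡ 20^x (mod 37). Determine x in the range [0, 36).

24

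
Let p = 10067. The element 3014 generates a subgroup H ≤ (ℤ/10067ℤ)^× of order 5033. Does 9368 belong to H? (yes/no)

yes

9368 ∈ ⟨3014⟩ iff 9368^5033 ≡ 1 (mod 10067), since |⟨3014⟩| = 5033.
9368^5033 mod 10067 = 1.
Since 1 = 1, 9368 lies in the subgroup.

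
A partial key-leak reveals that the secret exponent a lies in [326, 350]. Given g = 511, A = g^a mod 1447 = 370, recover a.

337

Compute 511^326 mod 1447 = 1336, then multiply by 511 repeatedly:
  511^326=1336  511^327=1159  511^328=426  511^329=636  511^330=868
  511^331=766  511^332=736  511^333=1323  511^334=304  511^335=515
  511^336=1258  511^337=370
Found 370 at exponent 337.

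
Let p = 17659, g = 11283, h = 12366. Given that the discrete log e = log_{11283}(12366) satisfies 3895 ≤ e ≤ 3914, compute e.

3902

Compute 11283^3895 mod 17659 = 14747, then multiply by 11283 repeatedly:
  11283^3895=14747  11283^3896=7303  11283^3897=2855  11283^3898=2949  11283^3899=4011
  11283^3900=13755  11283^3901=10373  11283^3902=12366
Found 12366 at exponent 3902.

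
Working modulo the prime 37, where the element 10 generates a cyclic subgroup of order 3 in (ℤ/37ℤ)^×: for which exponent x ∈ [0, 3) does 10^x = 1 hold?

Successive powers of 10 modulo 37:
  10^0=1
So 10^0 ≡ 1 (mod 37), giving x = 0.

0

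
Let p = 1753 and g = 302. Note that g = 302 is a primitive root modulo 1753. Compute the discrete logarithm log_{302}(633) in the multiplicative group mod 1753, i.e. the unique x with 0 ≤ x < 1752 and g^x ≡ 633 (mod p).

Baby-step giant-step with m = ceil(sqrt(1752)) = 42.
Baby table (302^j mod 1753 for j=0..41):
  0:1  1:302  2:48  3:472  4:551  5:1620  6:153  7:628
  8:332  9:343  10:159  11:687  12:620  13:1422  14:1712  15:1642
  16:1538  17:1684  18:198  19:194  20:739  21:547  22:412  23:1714
  24:493  25:1634  26:875  27:1300  28:1681  29:1045  30:50  31:1076
  32:647  33:811  34:1255  35:362  36:638  37:1599  38:823  39:1373
  40:938  41:1043
Giant step factor: 302^(-42) ≡ 655 (mod 1753).
Scan 633·655^i mod 1753 for i = 0, 1, …:
  i=0: 633   i=1: 907   i=2: 1571   i=3: 1747
  i=4: 1329   i=5: 1007   i=6: 457   i=7: 1325
  i=8: 140   i=9: 544     …   i=35: 927
  i=36: 647
Match at i=36, j=32: x = 36·42 + 32 = 1544.

1544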